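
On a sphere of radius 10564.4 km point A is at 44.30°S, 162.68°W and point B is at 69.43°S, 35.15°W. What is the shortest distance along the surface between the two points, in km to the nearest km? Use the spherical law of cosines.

In radians: φ₁ = -0.7732, φ₂ = -1.2118, Δλ = 127.530° = 2.2258 rad.
cos c = sin φ₁ sin φ₂ + cos φ₁ cos φ₂ cos Δλ = (-0.6984)(-0.9362) + (0.7157)(0.3514)(-0.6092) = 0.50070,
so c = arccos(0.50070) = 1.04639 rad.
Distance = R·c = 10564.4 × 1.0464 ≈ 11054 km.

11054 km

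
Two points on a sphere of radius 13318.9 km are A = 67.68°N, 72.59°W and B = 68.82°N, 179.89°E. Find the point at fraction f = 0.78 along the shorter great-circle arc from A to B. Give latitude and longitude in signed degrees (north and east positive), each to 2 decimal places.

The central angle between A and B is δ = 0.6071 rad.
With f = 0.78, the slerp weights are sin((1−f)δ)/sin δ = 0.2334 and sin(fδ)/sin δ = 0.7994.
Weighted sum of the unit vectors: (0.2334)·(0.1136,-0.3624,0.9251) + (0.7994)·(-0.3613,0.0007,0.9324) = (-0.2623, -0.0840, 0.9613).
Converting back: φ = atan2(z, √(x²+y²)) = 74.01°, λ = atan2(y, x) = -162.24°.

74.01°, -162.24°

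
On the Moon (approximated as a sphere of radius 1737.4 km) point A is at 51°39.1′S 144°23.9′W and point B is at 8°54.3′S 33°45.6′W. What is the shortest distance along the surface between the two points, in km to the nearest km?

2894 km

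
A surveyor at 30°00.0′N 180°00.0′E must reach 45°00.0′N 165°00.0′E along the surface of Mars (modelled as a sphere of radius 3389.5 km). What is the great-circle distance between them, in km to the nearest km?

Let φ₁ = 0.5236 rad, φ₂ = 0.7854 rad, and Δλ = -0.2618 rad.
cos c = sin φ₁ sin φ₂ + cos φ₁ cos φ₂ cos Δλ = (0.5000)(0.7071) + (0.8660)(0.7071)(0.9659) = 0.94506,
so c = arccos(0.94506) = 0.33302 rad.
Distance = R·c = 3389.5 × 0.3330 ≈ 1129 km.

1129 km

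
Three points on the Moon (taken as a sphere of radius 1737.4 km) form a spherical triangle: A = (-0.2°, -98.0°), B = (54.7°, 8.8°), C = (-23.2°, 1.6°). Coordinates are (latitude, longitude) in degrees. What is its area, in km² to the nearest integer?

4982991 km²

Side lengths (central angles): a = 1.3639, b = 1.7233, c = 1.7415 rad; semiperimeter s = 2.4143.
By l'Huilier's theorem, tan(E/4) = √[tan(s/2) tan((s−a)/2) tan((s−b)/2) tan((s−c)/2)], giving spherical excess E = 1.6508 rad.
Area = E·R² = 1.6508 × (1737.4)² ≈ 4982991 km².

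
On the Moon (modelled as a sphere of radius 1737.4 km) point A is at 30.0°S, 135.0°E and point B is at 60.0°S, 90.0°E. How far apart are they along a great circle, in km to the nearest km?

1284 km

Let φ₁ = -0.5236 rad, φ₂ = -1.0472 rad, and Δλ = -0.7854 rad.
Haversine: a = sin²(Δφ/2) + cos φ₁ cos φ₂ sin²(Δλ/2) = 0.0670 + (0.8660)(0.5000)(0.1464) = 0.13040.
Central angle c = 2·arcsin(√a) = 0.73892 rad.
Distance = R·c = 1737.4 × 0.7389 ≈ 1284 km.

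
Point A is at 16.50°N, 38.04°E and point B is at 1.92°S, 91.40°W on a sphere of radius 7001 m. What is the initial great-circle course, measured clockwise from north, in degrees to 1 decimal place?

280.9°

Δλ = -129.440° = -2.2592 rad.
y = sin Δλ · cos φ₂ = (-0.7723)(0.9994) = -0.7719
x = cos φ₁ sin φ₂ − sin φ₁ cos φ₂ cos Δλ = (0.9588)(-0.0335) − (0.2840)(0.9994)(-0.6353) = 0.1482
θ = atan2(y, x) = -79.13°; adding 360° gives 280.9°.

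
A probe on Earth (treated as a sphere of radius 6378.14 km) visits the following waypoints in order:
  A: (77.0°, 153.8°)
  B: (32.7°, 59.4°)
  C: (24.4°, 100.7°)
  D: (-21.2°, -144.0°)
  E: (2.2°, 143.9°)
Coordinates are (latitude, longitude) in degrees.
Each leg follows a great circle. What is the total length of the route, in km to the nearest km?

Leg A→B: central angle 1.0334 rad, distance 6591.4 km.
Leg B→C: central angle 0.6453 rad, distance 4115.9 km.
Leg C→D: central angle 2.1086 rad, distance 13448.8 km.
Leg D→E: central angle 1.2948 rad, distance 8258.7 km.
Total: 6591.4 + 4115.9 + 13448.8 + 8258.7 ≈ 32415 km.

32415 km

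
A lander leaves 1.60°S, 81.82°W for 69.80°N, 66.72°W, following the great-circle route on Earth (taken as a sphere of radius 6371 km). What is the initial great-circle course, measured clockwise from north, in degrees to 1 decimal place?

With φ₁ = -0.0279, φ₂ = 1.2182, Δλ = 0.2635 rad, the forward-azimuth formula gives
θ = atan2( sin Δλ cos φ₂ , cos φ₁ sin φ₂ − sin φ₁ cos φ₂ cos Δλ ) = atan2(0.0900, 0.9474) = 5.42°.
So the initial bearing is 5.4°.

5.4°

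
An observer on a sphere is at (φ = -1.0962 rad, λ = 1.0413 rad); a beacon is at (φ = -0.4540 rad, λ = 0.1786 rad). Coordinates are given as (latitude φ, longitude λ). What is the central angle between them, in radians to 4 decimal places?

With latitudes φ₁ = -62.808°, φ₂ = -26.012° and longitude difference Δλ = -49.429°:
cos c = sin φ₁ sin φ₂ + cos φ₁ cos φ₂ cos Δλ = (-0.8895)(-0.4386) + (0.4570)(0.8987)(0.6504) = 0.65720,
so c = arccos(0.65720) = 0.85370 rad.
So the angular separation is 0.8537 rad.

0.8537 rad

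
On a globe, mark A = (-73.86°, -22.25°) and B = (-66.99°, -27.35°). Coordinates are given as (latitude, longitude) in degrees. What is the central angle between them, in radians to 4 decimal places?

Let φ₁ = -1.2891 rad, φ₂ = -1.1692 rad, and Δλ = -0.0890 rad.
Haversine: a = sin²(Δφ/2) + cos φ₁ cos φ₂ sin²(Δλ/2) = 0.0036 + (0.2780)(0.3909)(0.0020) = 0.00381.
Central angle c = 2·arcsin(√a) = 0.12345 rad.
So the angular separation is 0.1234 rad.

0.1234 rad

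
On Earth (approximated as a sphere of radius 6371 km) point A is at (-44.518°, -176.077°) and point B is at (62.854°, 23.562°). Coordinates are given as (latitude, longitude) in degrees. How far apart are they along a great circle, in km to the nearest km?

17622 km

In radians: φ₁ = -0.7770, φ₂ = 1.0970, Δλ = -160.361° = -2.7988 rad.
Haversine: a = sin²(Δφ/2) + cos φ₁ cos φ₂ sin²(Δλ/2) = 0.6493 + (0.7130)(0.4563)(0.9709) = 0.96515.
Central angle c = 2·arcsin(√a) = 2.76604 rad.
Distance = R·c = 6371 × 2.7660 ≈ 17622 km.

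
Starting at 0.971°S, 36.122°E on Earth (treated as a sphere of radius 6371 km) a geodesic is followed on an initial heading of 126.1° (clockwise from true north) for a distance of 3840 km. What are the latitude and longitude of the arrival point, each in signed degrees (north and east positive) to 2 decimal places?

-20.36°, 65.37°

Angular distance δ = d/R = 3840/6371 = 0.60273 rad; initial bearing θ = 2.2009 rad.
sin φ₂ = sin φ₁ cos δ + cos φ₁ sin δ cos θ = (-0.0169)(0.8238) + (0.9999)(0.5669)(-0.5892) = -0.3479, so φ₂ = -20.36°.
Δλ = atan2(sin θ sin δ cos φ₁, cos δ − sin φ₁ sin φ₂) = atan2(0.4580, 0.8179) = 29.247°.
λ₂ = 36.122° + 29.247° = 65.37°.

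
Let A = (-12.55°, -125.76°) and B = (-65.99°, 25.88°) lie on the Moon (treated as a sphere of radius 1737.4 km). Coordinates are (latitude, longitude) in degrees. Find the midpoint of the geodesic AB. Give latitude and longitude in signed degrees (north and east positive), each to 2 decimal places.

The central angle between A and B is δ = 1.7224 rad.
With f = 0.5, the slerp weights are sin((1−f)δ)/sin δ = 0.7674 and sin(fδ)/sin δ = 0.7674.
Weighted sum of the unit vectors: (0.7674)·(-0.5704,-0.7921,-0.2173) + (0.7674)·(0.3661,0.1776,-0.9135) = (-0.1568, -0.4716, -0.8678).
Converting back: φ = atan2(z, √(x²+y²)) = -60.20°, λ = atan2(y, x) = -108.39°.

-60.20°, -108.39°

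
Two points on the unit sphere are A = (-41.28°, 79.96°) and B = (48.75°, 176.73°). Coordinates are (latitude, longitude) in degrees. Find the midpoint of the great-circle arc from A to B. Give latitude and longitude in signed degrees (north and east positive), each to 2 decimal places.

Central angle δ = 2.1585 rad. Interpolating on the sphere with fraction f = 0.5:
P = [sin((1−f)δ)·A + sin(fδ)·B] / sin δ = 1.0593·A + 1.0593·B in Cartesian coordinates,
giving P = (-0.5585, 0.8237, 0.0976), i.e. latitude 5.60°, longitude 124.14°.

5.60°, 124.14°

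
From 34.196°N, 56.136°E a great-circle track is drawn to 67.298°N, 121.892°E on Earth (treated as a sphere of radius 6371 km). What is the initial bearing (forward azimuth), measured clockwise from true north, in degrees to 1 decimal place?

With φ₁ = 0.5968, φ₂ = 1.1746, Δλ = 1.1477 rad, the forward-azimuth formula gives
θ = atan2( sin Δλ cos φ₂ , cos φ₁ sin φ₂ − sin φ₁ cos φ₂ cos Δλ ) = atan2(0.3519, 0.6740) = 27.57°.
So the initial bearing is 27.6°.

27.6°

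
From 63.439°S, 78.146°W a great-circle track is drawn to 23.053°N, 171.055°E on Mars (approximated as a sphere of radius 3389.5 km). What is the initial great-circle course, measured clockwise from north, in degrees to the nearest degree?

262°

Δλ = -110.799° = -1.9338 rad.
y = sin Δλ · cos φ₂ = (-0.9348)(0.9201) = -0.8602
x = cos φ₁ sin φ₂ − sin φ₁ cos φ₂ cos Δλ = (0.4472)(0.3916) − (-0.8945)(0.9201)(-0.3551) = -0.1172
θ = atan2(y, x) = -97.76°; adding 360° gives 262°.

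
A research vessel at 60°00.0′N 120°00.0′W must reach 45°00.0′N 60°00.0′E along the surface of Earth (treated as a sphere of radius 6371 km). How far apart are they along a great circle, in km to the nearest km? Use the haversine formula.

In radians: φ₁ = 1.0472, φ₂ = 0.7854, Δλ = -180.000° = -3.1416 rad.
Haversine: a = sin²(Δφ/2) + cos φ₁ cos φ₂ sin²(Δλ/2) = 0.0170 + (0.5000)(0.7071)(1.0000) = 0.37059.
Central angle c = 2·arcsin(√a) = 1.30900 rad.
Distance = R·c = 6371 × 1.3090 ≈ 8340 km.

8340 km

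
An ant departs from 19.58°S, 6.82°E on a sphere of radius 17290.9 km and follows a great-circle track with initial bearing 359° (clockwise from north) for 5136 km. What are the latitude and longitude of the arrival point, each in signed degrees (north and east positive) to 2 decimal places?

-2.56°, 6.53°

Angular distance δ = d/R = 5136/17290.9 = 0.29703 rad; initial bearing θ = 6.2657 rad.
sin φ₂ = sin φ₁ cos δ + cos φ₁ sin δ cos θ = (-0.3351)(0.9562) + (0.9422)(0.2927)(0.9998) = -0.0447, so φ₂ = -2.56°.
Δλ = atan2(sin θ sin δ cos φ₁, cos δ − sin φ₁ sin φ₂) = atan2(-0.0048, 0.9412) = -0.293°.
λ₂ = 6.820° − 0.293° = 6.53°.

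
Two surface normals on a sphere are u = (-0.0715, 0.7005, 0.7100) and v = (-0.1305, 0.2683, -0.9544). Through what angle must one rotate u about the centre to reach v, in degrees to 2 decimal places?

u·v = -0.4803; |u| = 1.0000, |v| = 0.9999.
cos θ = (u·v)/(|u||v|) = -0.4804, so θ = 118.71°.

118.71°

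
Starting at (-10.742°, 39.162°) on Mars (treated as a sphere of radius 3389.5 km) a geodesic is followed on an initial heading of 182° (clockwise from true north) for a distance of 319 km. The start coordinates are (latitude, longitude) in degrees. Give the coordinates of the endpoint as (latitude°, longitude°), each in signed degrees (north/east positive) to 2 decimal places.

-16.13°, 38.97°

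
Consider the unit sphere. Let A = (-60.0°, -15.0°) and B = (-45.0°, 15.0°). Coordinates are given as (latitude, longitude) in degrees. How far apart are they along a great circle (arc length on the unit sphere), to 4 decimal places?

0.4064

Let φ₁ = -1.0472 rad, φ₂ = -0.7854 rad, and Δλ = 0.5236 rad.
cos c = sin φ₁ sin φ₂ + cos φ₁ cos φ₂ cos Δλ = (-0.8660)(-0.7071) + (0.5000)(0.7071)(0.8660) = 0.91856,
so c = arccos(0.91856) = 0.40638 rad.
On the unit sphere the arc length equals the central angle: 0.4064.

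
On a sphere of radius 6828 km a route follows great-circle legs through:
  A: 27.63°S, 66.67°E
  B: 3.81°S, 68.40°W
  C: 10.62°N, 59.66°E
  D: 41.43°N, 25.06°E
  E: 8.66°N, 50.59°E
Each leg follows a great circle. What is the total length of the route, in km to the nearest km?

40234 km

Leg A→B: central angle 2.2081 rad, distance 15076.9 km.
Leg B→C: central angle 2.2355 rad, distance 15264.1 km.
Leg C→D: central angle 0.7546 rad, distance 5152.5 km.
Leg D→E: central angle 0.6943 rad, distance 4740.9 km.
Total: 15076.9 + 15264.1 + 5152.5 + 4740.9 ≈ 40234 km.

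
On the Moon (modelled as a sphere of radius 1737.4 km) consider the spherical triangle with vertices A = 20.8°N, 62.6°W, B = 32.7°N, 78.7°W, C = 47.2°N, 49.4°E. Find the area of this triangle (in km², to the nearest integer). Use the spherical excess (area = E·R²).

946781 km²

Side lengths (central angles): a = 1.5272, b = 1.5482, c = 0.3250 rad; semiperimeter s = 1.7002.
By l'Huilier's theorem, tan(E/4) = √[tan(s/2) tan((s−a)/2) tan((s−b)/2) tan((s−c)/2)], giving spherical excess E = 0.3137 rad.
Area = E·R² = 0.3137 × (1737.4)² ≈ 946781 km².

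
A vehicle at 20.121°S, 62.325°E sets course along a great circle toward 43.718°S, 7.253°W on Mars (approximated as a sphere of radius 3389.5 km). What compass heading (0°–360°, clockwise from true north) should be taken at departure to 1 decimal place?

230.3°

With φ₁ = -0.3512, φ₂ = -0.7630, Δλ = -1.2144 rad, the forward-azimuth formula gives
θ = atan2( sin Δλ cos φ₂ , cos φ₁ sin φ₂ − sin φ₁ cos φ₂ cos Δλ ) = atan2(-0.6773, -0.5622) = -129.69°.
Adding 360° brings this into [0°, 360°): 230.3°.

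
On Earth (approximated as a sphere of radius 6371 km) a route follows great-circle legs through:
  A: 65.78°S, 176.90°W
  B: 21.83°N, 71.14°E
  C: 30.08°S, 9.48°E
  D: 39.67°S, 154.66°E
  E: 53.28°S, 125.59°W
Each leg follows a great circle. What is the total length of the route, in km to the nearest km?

39390 km

Leg A→B: central angle 2.0732 rad, distance 13208.4 km.
Leg B→C: central angle 1.3746 rad, distance 8757.6 km.
Leg C→D: central angle 1.7996 rad, distance 11465.5 km.
Leg D→E: central angle 0.9353 rad, distance 5958.7 km.
Total: 13208.4 + 8757.6 + 11465.5 + 5958.7 ≈ 39390 km.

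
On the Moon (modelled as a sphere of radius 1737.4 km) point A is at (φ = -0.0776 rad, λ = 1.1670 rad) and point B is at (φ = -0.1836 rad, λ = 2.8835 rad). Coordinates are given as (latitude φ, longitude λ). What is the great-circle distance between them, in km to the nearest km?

2952 km

In radians: φ₁ = -0.0776, φ₂ = -0.1836, Δλ = 98.348° = 1.7165 rad.
cos c = sin φ₁ sin φ₂ + cos φ₁ cos φ₂ cos Δλ = (-0.0775)(-0.1826) + (0.9970)(0.9832)(-0.1452) = -0.12817,
so c = arccos(-0.12817) = 1.69932 rad.
Distance = R·c = 1737.4 × 1.6993 ≈ 2952 km.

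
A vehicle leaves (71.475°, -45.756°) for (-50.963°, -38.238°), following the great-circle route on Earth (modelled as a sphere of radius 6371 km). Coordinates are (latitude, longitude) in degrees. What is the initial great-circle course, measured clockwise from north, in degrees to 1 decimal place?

174.4°

Δλ = 7.518° = 0.1312 rad.
y = sin Δλ · cos φ₂ = (0.1308)(0.6298) = 0.0824
x = cos φ₁ sin φ₂ − sin φ₁ cos φ₂ cos Δλ = (0.3177)(-0.7767) − (0.9482)(0.6298)(0.9914) = -0.8388
θ = atan2(y, x) = 174.39°, so the bearing is 174.4°.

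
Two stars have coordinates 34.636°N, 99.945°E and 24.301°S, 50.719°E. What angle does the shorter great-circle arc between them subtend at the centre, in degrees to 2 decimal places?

In radians: φ₁ = 0.6045, φ₂ = -0.4241, Δλ = -49.226° = -0.8592 rad.
Haversine: a = sin²(Δφ/2) + cos φ₁ cos φ₂ sin²(Δλ/2) = 0.2420 + (0.8228)(0.9114)(0.1735) = 0.37208.
Central angle c = 2·arcsin(√a) = 1.31209 rad.
So the angular separation is 75.18°.

75.18°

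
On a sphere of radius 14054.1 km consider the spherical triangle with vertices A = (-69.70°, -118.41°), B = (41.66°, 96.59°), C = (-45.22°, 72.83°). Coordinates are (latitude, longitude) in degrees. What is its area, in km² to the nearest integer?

Side lengths (central angles): a = 1.5610, b = 1.1307, c = 2.5603 rad; semiperimeter s = 2.6260.
By l'Huilier's theorem, tan(E/4) = √[tan(s/2) tan((s−a)/2) tan((s−b)/2) tan((s−c)/2)], giving spherical excess E = 1.0209 rad.
Area = E·R² = 1.0209 × (14054.1)² ≈ 201652808 km².

201652808 km²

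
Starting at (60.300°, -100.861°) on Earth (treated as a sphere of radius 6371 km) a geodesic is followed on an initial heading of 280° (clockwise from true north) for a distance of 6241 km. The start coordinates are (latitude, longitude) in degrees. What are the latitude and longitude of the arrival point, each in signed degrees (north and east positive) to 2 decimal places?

33.75°, 179.60°

Angular distance δ = d/R = 6241/6371 = 0.97960 rad; initial bearing θ = 4.8869 rad.
sin φ₂ = sin φ₁ cos δ + cos φ₁ sin δ cos θ = (0.8686)(0.5574) + (0.4955)(0.8303)(0.1736) = 0.5556, so φ₂ = 33.75°.
Δλ = atan2(sin θ sin δ cos φ₁, cos δ − sin φ₁ sin φ₂) = atan2(-0.4051, 0.0748) = -79.543°.
λ₂ = -100.861° − 79.543° = -180.40° → 179.60° after wrapping to (−180°, 180°].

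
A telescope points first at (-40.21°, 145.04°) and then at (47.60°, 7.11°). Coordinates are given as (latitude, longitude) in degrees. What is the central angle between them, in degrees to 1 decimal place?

149.2°

With latitudes φ₁ = -40.210°, φ₂ = 47.600° and longitude difference Δλ = -137.930°:
cos c = sin φ₁ sin φ₂ + cos φ₁ cos φ₂ cos Δλ = (-0.6456)(0.7385) + (0.7637)(0.6743)(-0.7423) = -0.85900,
so c = arccos(-0.85900) = 2.60412 rad.
So the angular separation is 149.2°.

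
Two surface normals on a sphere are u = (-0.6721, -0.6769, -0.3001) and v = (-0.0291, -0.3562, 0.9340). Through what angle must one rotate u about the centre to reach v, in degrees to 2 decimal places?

u·v = -0.0196; |u| = 1.0000, |v| = 1.0000.
cos θ = (u·v)/(|u||v|) = -0.0196, so θ = 91.12°.

91.12°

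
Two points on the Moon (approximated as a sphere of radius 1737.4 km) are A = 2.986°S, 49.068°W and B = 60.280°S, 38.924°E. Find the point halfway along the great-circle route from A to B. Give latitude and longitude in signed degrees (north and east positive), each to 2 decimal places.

The central angle between A and B is δ = 1.5082 rad.
With f = 0.5, the slerp weights are sin((1−f)δ)/sin δ = 0.6860 and sin(fδ)/sin δ = 0.6860.
Weighted sum of the unit vectors: (0.6860)·(0.6543,-0.7545,-0.0521) + (0.6860)·(0.3857,0.3115,-0.8685) = (0.7134, -0.3039, -0.6315).
Converting back: φ = atan2(z, √(x²+y²)) = -39.16°, λ = atan2(y, x) = -23.07°.

-39.16°, -23.07°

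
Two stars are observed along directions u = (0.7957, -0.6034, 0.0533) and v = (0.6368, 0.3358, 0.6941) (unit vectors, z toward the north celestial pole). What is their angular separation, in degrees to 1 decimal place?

u·v = 0.3411; |u| = 1.0000, |v| = 1.0000.
cos θ = (u·v)/(|u||v|) = 0.3411, so θ = 70.1°.

70.1°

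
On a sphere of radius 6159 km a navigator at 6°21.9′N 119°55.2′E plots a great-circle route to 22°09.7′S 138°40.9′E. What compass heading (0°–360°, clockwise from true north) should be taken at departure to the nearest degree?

148°

With φ₁ = 0.1111, φ₂ = -0.3868, Δλ = 0.3275 rad, the forward-azimuth formula gives
θ = atan2( sin Δλ cos φ₂ , cos φ₁ sin φ₂ − sin φ₁ cos φ₂ cos Δλ ) = atan2(0.2979, -0.4721) = 147.75°.
So the initial bearing is 148°.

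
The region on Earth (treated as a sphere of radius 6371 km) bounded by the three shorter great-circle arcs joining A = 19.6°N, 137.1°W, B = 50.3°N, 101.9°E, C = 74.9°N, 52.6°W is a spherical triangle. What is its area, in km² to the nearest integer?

29196359 km²

Side lengths (central angles): a = 0.9365, b = 1.2160, c = 1.6227 rad; semiperimeter s = 1.8876.
By l'Huilier's theorem, tan(E/4) = √[tan(s/2) tan((s−a)/2) tan((s−b)/2) tan((s−c)/2)], giving spherical excess E = 0.7193 rad.
Area = E·R² = 0.7193 × (6371)² ≈ 29196359 km².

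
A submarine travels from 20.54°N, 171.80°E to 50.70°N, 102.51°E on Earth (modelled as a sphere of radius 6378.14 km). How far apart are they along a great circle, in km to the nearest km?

With latitudes φ₁ = 20.540°, φ₂ = 50.700° and longitude difference Δλ = -69.290°:
Haversine: a = sin²(Δφ/2) + cos φ₁ cos φ₂ sin²(Δλ/2) = 0.0677 + (0.9364)(0.6334)(0.3232) = 0.25937.
Central angle c = 2·arcsin(√a) = 1.06871 rad.
Distance = R·c = 6378.14 × 1.0687 ≈ 6816 km.

6816 km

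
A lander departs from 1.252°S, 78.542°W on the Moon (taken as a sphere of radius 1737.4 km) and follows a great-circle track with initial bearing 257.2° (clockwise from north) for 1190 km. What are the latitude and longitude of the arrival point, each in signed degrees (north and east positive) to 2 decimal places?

-9.04°, -117.20°

Angular distance δ = d/R = 1190/1737.4 = 0.68493 rad; initial bearing θ = 4.4890 rad.
sin φ₂ = sin φ₁ cos δ + cos φ₁ sin δ cos θ = (-0.0218)(0.7745) + (0.9998)(0.6326)(-0.2215) = -0.1570, so φ₂ = -9.04°.
Δλ = atan2(sin θ sin δ cos φ₁, cos δ − sin φ₁ sin φ₂) = atan2(-0.6168, 0.7710) = -38.656°.
λ₂ = -78.542° − 38.656° = -117.20°.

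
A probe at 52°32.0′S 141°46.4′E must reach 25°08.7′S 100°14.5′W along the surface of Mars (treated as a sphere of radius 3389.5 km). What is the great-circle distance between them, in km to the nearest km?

Let φ₁ = -0.9169 rad, φ₂ = -0.4389 rad, and Δλ = 2.0592 rad.
cos c = sin φ₁ sin φ₂ + cos φ₁ cos φ₂ cos Δλ = (-0.7937)(-0.4249) + (0.6083)(0.9052)(-0.4692) = 0.07887,
so c = arccos(0.07887) = 1.49185 rad.
Distance = R·c = 3389.5 × 1.4918 ≈ 5057 km.

5057 km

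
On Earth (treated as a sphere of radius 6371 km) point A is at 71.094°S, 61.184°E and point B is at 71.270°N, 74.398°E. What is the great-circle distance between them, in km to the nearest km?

In radians: φ₁ = -1.2408, φ₂ = 1.2439, Δλ = 13.214° = 0.2306 rad.
cos c = sin φ₁ sin φ₂ + cos φ₁ cos φ₂ cos Δλ = (-0.9461)(0.9470) + (0.3240)(0.3211)(0.9735) = -0.79466,
so c = arccos(-0.79466) = 2.48925 rad.
Distance = R·c = 6371 × 2.4892 ≈ 15859 km.

15859 km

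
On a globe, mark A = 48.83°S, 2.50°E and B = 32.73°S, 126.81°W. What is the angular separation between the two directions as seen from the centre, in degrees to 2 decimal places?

86.78°

Let φ₁ = -0.8522 rad, φ₂ = -0.5712 rad, and Δλ = -2.2569 rad.
cos c = sin φ₁ sin φ₂ + cos φ₁ cos φ₂ cos Δλ = (-0.7528)(-0.5407) + (0.6583)(0.8412)(-0.6335) = 0.05618,
so c = arccos(0.05618) = 1.51459 rad.
So the angular separation is 86.78°.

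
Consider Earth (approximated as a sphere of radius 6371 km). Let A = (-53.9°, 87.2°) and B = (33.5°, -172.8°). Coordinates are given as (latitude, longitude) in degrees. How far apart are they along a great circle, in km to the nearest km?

13576 km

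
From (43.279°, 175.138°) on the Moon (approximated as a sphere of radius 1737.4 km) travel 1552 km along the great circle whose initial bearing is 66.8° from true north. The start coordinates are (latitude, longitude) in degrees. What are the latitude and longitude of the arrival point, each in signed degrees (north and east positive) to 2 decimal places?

Angular distance δ = d/R = 1552/1737.4 = 0.89329 rad; initial bearing θ = 1.1659 rad.
sin φ₂ = sin φ₁ cos δ + cos φ₁ sin δ cos θ = (0.6856)(0.6269) + (0.7280)(0.7791)(0.3939) = 0.6532, so φ₂ = 40.78°.
Δλ = atan2(sin θ sin δ cos φ₁, cos δ − sin φ₁ sin φ₂) = atan2(0.5214, 0.1791) = 71.046°.
λ₂ = 175.138° + 71.046° = 246.18° → -113.82° after wrapping to (−180°, 180°].

40.78°, -113.82°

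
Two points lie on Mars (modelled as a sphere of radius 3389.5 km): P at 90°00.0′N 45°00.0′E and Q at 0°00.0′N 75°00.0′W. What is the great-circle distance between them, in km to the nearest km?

5324 km

In radians: φ₁ = 1.5708, φ₂ = 0.0000, Δλ = -120.000° = -2.0944 rad.
cos c = sin φ₁ sin φ₂ + cos φ₁ cos φ₂ cos Δλ = (1.0000)(0.0000) + (0.0000)(1.0000)(-0.5000) = 0.00000,
so c = arccos(0.00000) = 1.57080 rad.
Distance = R·c = 3389.5 × 1.5708 ≈ 5324 km.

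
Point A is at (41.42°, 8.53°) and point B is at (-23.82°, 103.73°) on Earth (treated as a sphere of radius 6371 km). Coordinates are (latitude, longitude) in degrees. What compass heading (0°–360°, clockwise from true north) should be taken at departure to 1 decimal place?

105.2°

With φ₁ = 0.7229, φ₂ = -0.4157, Δλ = 1.6616 rad, the forward-azimuth formula gives
θ = atan2( sin Δλ cos φ₂ , cos φ₁ sin φ₂ − sin φ₁ cos φ₂ cos Δλ ) = atan2(0.9111, -0.2480) = 105.23°.
So the initial bearing is 105.2°.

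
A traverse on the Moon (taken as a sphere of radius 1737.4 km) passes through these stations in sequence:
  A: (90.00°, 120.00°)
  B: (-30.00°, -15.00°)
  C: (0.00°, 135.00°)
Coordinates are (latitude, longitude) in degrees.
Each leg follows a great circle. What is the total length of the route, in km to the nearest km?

Leg A→B: central angle 2.0944 rad, distance 3638.8 km.
Leg B→C: central angle 2.4189 rad, distance 4202.5 km.
Total: 3638.8 + 4202.5 ≈ 7841 km.

7841 km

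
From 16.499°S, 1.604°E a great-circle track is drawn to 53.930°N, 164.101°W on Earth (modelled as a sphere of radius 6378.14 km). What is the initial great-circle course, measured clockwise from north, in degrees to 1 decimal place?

Δλ = -165.705° = -2.8921 rad.
y = sin Δλ · cos φ₂ = (-0.2469)(0.5888) = -0.1454
x = cos φ₁ sin φ₂ − sin φ₁ cos φ₂ cos Δλ = (0.9588)(0.8083) − (-0.2840)(0.5888)(-0.9690) = 0.6130
θ = atan2(y, x) = -13.34°; adding 360° gives 346.7°.

346.7°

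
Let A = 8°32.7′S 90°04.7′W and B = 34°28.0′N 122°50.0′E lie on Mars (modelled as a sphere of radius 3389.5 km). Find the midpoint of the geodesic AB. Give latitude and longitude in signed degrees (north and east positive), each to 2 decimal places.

Central angle δ = 2.4474 rad. Interpolating on the sphere with fraction f = 0.5:
P = [sin((1−f)δ)·A + sin(fδ)·B] / sin δ = 1.4698·A + 1.4698·B in Cartesian coordinates,
giving P = (-0.6590, -0.4353, 0.6134), i.e. latitude 37.84°, longitude -146.56°.

37.84°, -146.56°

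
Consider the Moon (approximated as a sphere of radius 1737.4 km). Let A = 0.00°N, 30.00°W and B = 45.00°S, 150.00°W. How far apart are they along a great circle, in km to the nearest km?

3357 km

Let φ₁ = 0.0000 rad, φ₂ = -0.7854 rad, and Δλ = -2.0944 rad.
cos c = sin φ₁ sin φ₂ + cos φ₁ cos φ₂ cos Δλ = (0.0000)(-0.7071) + (1.0000)(0.7071)(-0.5000) = -0.35355,
so c = arccos(-0.35355) = 1.93216 rad.
Distance = R·c = 1737.4 × 1.9322 ≈ 3357 km.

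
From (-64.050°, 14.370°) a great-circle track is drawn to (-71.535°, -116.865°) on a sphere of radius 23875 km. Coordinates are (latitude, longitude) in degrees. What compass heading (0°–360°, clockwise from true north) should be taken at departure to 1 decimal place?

With φ₁ = -1.1179, φ₂ = -1.2485, Δλ = -2.2905 rad, the forward-azimuth formula gives
θ = atan2( sin Δλ cos φ₂ , cos φ₁ sin φ₂ − sin φ₁ cos φ₂ cos Δλ ) = atan2(-0.2382, -0.6028) = -158.44°.
Adding 360° brings this into [0°, 360°): 201.6°.

201.6°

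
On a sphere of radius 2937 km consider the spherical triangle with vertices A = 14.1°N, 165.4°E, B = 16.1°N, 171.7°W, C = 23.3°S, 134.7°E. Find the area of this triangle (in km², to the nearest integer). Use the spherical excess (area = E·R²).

1089660 km²

Side lengths (central angles): a = 1.1440, b = 0.8372, c = 0.3873 rad; semiperimeter s = 1.1842.
By l'Huilier's theorem, tan(E/4) = √[tan(s/2) tan((s−a)/2) tan((s−b)/2) tan((s−c)/2)], giving spherical excess E = 0.1263 rad.
Area = E·R² = 0.1263 × (2937)² ≈ 1089660 km².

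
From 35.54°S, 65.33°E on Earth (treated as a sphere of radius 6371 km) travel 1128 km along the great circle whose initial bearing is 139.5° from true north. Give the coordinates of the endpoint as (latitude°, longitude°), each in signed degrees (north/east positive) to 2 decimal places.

-42.93°, 74.32°

Angular distance δ = d/R = 1128/6371 = 0.17705 rad; initial bearing θ = 2.4347 rad.
sin φ₂ = sin φ₁ cos δ + cos φ₁ sin δ cos θ = (-0.5813)(0.9844) + (0.8137)(0.1761)(-0.7604) = -0.6812, so φ₂ = -42.93°.
Δλ = atan2(sin θ sin δ cos φ₁, cos δ − sin φ₁ sin φ₂) = atan2(0.0931, 0.5884) = 8.989°.
λ₂ = 65.330° + 8.989° = 74.32°.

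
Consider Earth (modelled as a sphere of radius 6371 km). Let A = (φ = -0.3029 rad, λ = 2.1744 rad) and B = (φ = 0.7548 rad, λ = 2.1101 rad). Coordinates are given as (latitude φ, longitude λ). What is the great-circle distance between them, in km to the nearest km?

6749 km

In radians: φ₁ = -0.3029, φ₂ = 0.7548, Δλ = -3.684° = -0.0643 rad.
Haversine: a = sin²(Δφ/2) + cos φ₁ cos φ₂ sin²(Δλ/2) = 0.2546 + (0.9545)(0.7284)(0.0010) = 0.25528.
Central angle c = 2·arcsin(√a) = 1.05935 rad.
Distance = R·c = 6371 × 1.0593 ≈ 6749 km.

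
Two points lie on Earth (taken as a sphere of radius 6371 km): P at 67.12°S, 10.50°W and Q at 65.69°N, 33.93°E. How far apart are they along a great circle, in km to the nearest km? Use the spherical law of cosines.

15178 km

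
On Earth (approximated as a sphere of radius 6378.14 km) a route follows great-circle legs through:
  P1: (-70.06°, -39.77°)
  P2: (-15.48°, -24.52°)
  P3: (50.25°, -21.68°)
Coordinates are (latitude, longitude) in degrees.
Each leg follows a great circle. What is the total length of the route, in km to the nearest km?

Leg P1→P2: central angle 0.9667 rad, distance 6165.9 km.
Leg P2→P3: central angle 1.1480 rad, distance 7322.3 km.
Total: 6165.9 + 7322.3 ≈ 13488 km.

13488 km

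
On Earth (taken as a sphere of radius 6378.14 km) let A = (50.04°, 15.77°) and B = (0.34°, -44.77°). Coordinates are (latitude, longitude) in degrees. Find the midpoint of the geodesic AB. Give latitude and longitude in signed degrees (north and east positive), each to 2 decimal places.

The central angle between A and B is δ = 1.2446 rad.
With f = 0.5, the slerp weights are sin((1−f)δ)/sin δ = 0.6154 and sin(fδ)/sin δ = 0.6154.
Weighted sum of the unit vectors: (0.6154)·(0.6181,0.1745,0.7665) + (0.6154)·(0.7099,-0.7043,0.0059) = (0.8172, -0.3260, 0.4753).
Converting back: φ = atan2(z, √(x²+y²)) = 28.38°, λ = atan2(y, x) = -21.75°.

28.38°, -21.75°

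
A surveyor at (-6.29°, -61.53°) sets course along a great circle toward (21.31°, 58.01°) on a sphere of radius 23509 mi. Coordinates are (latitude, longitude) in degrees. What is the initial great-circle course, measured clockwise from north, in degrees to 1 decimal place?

Δλ = 119.540° = 2.0864 rad.
y = sin Δλ · cos φ₂ = (0.8700)(0.9316) = 0.8105
x = cos φ₁ sin φ₂ − sin φ₁ cos φ₂ cos Δλ = (0.9940)(0.3634) − (-0.1096)(0.9316)(-0.4930) = 0.3109
θ = atan2(y, x) = 69.01°, so the bearing is 69.0°.

69.0°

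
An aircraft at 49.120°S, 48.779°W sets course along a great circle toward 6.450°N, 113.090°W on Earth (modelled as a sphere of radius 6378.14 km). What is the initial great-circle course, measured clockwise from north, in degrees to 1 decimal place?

Δλ = -64.311° = -1.1224 rad.
y = sin Δλ · cos φ₂ = (-0.9012)(0.9937) = -0.8955
x = cos φ₁ sin φ₂ − sin φ₁ cos φ₂ cos Δλ = (0.6545)(0.1123) − (-0.7561)(0.9937)(0.4335) = 0.3992
θ = atan2(y, x) = -65.97°; adding 360° gives 294.0°.

294.0°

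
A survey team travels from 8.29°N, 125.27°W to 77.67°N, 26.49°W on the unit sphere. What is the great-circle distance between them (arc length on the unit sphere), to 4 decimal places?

1.4620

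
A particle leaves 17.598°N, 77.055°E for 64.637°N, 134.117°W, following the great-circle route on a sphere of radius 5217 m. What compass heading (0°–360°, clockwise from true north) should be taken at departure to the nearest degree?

With φ₁ = 0.3071, φ₂ = 1.1281, Δλ = 2.5975 rad, the forward-azimuth formula gives
θ = atan2( sin Δλ cos φ₂ , cos φ₁ sin φ₂ − sin φ₁ cos φ₂ cos Δλ ) = atan2(0.2217, 0.9721) = 12.85°.
So the initial bearing is 13°.

13°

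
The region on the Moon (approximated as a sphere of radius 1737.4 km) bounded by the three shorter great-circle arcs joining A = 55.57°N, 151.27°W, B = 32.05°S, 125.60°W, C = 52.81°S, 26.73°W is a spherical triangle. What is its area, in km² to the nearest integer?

4161930 km²

Side lengths (central angles): a = 1.2199, b = 2.5884, c = 1.5766 rad; semiperimeter s = 2.6924.
By l'Huilier's theorem, tan(E/4) = √[tan(s/2) tan((s−a)/2) tan((s−b)/2) tan((s−c)/2)], giving spherical excess E = 1.3788 rad.
Area = E·R² = 1.3788 × (1737.4)² ≈ 4161930 km².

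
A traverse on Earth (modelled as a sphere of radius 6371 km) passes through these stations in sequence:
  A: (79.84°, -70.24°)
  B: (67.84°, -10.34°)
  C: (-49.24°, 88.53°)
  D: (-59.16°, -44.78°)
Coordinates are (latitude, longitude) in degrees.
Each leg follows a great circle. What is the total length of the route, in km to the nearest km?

Leg A→B: central angle 0.3333 rad, distance 2123.2 km.
Leg B→C: central angle 2.4031 rad, distance 15310.1 km.
Leg C→D: central angle 1.1365 rad, distance 7240.7 km.
Total: 2123.2 + 15310.1 + 7240.7 ≈ 24674 km.

24674 km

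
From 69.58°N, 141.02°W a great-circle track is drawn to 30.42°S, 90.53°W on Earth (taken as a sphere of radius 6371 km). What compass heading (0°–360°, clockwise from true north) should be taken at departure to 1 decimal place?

With φ₁ = 1.2144, φ₂ = -0.5309, Δλ = 0.8812 rad, the forward-azimuth formula gives
θ = atan2( sin Δλ cos φ₂ , cos φ₁ sin φ₂ − sin φ₁ cos φ₂ cos Δλ ) = atan2(0.6653, -0.6908) = 136.08°.
So the initial bearing is 136.1°.

136.1°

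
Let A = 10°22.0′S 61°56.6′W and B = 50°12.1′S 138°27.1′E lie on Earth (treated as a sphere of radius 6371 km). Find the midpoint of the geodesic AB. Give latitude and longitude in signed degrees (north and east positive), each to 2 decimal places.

-64.92°, -92.11°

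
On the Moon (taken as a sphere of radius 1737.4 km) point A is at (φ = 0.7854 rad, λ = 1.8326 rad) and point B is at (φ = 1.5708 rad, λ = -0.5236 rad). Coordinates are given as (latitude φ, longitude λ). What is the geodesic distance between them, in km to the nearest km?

With latitudes φ₁ = 45.000°, φ₂ = 90.000° and longitude difference Δλ = -135.000°:
cos c = sin φ₁ sin φ₂ + cos φ₁ cos φ₂ cos Δλ = (0.7071)(1.0000) + (0.7071)(-0.0000)(-0.7071) = 0.70711,
so c = arccos(0.70711) = 0.78539 rad.
Distance = R·c = 1737.4 × 0.7854 ≈ 1365 km.

1365 km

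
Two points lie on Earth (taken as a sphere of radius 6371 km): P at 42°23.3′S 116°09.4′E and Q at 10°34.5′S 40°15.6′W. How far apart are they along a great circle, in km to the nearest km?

13655 km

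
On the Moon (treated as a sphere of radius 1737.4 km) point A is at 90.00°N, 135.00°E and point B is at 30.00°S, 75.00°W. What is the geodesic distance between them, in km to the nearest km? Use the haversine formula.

3639 km

Let φ₁ = 1.5708 rad, φ₂ = -0.5236 rad, and Δλ = 2.6180 rad.
Haversine: a = sin²(Δφ/2) + cos φ₁ cos φ₂ sin²(Δλ/2) = 0.7500 + (0.0000)(0.8660)(0.9330) = 0.75000.
Central angle c = 2·arcsin(√a) = 2.09440 rad.
Distance = R·c = 1737.4 × 2.0944 ≈ 3639 km.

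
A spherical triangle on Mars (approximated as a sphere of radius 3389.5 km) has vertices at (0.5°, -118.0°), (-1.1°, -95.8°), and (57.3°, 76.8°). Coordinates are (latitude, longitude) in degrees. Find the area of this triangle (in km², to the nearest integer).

8098177 km²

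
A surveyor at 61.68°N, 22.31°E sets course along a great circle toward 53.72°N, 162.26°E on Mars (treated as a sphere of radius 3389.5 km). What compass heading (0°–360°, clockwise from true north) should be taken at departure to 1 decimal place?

26.0°

With φ₁ = 1.0765, φ₂ = 0.9376, Δλ = 2.4426 rad, the forward-azimuth formula gives
θ = atan2( sin Δλ cos φ₂ , cos φ₁ sin φ₂ − sin φ₁ cos φ₂ cos Δλ ) = atan2(0.3808, 0.7812) = 25.99°.
So the initial bearing is 26.0°.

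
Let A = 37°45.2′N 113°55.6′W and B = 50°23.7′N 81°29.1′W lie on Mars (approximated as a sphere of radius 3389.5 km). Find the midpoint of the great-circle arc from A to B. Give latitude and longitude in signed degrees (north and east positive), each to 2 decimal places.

45.22°, -99.49°

Central angle δ = 0.4576 rad. Interpolating on the sphere with fraction f = 0.5:
P = [sin((1−f)δ)·A + sin(fδ)·B] / sin δ = 0.5134·A + 0.5134·B in Cartesian coordinates,
giving P = (-0.1162, -0.6947, 0.7099), i.e. latitude 45.22°, longitude -99.49°.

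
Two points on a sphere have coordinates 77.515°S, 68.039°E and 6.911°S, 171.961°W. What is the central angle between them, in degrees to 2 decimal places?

With latitudes φ₁ = -77.515°, φ₂ = -6.911° and longitude difference Δλ = 120.000°:
cos c = sin φ₁ sin φ₂ + cos φ₁ cos φ₂ cos Δλ = (-0.9764)(-0.1203) + (0.2162)(0.9927)(-0.5000) = 0.01018,
so c = arccos(0.01018) = 1.56062 rad.
So the angular separation is 89.42°.

89.42°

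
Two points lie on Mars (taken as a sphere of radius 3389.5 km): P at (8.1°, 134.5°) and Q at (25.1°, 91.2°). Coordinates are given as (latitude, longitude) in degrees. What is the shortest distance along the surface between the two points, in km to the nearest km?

2637 km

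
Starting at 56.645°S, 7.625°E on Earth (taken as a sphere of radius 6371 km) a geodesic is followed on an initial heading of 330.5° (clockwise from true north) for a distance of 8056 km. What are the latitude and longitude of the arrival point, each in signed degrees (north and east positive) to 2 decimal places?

11.79°, -21.04°

Angular distance δ = d/R = 8056/6371 = 1.26448 rad; initial bearing θ = 5.7683 rad.
sin φ₂ = sin φ₁ cos δ + cos φ₁ sin δ cos θ = (-0.8353)(0.3015) + (0.5498)(0.9535)(0.8704) = 0.2044, so φ₂ = 11.79°.
Δλ = atan2(sin θ sin δ cos φ₁, cos δ − sin φ₁ sin φ₂) = atan2(-0.2581, 0.4723) = -28.661°.
λ₂ = 7.625° − 28.661° = -21.04°.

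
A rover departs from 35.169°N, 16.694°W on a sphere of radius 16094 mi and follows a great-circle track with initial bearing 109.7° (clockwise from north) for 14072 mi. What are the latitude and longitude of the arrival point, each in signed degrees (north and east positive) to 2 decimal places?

9.10°, 30.31°

Angular distance δ = d/R = 14072/16094 = 0.87436 rad; initial bearing θ = 1.9146 rad.
sin φ₂ = sin φ₁ cos δ + cos φ₁ sin δ cos θ = (0.5760)(0.6415) + (0.8175)(0.7671)(-0.3371) = 0.1581, so φ₂ = 9.10°.
Δλ = atan2(sin θ sin δ cos φ₁, cos δ − sin φ₁ sin φ₂) = atan2(0.5904, 0.5504) = 47.007°.
λ₂ = -16.694° + 47.007° = 30.31°.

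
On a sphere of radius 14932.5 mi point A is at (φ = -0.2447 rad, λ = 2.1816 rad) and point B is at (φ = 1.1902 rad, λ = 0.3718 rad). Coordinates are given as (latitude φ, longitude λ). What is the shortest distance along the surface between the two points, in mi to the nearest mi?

In radians: φ₁ = -0.2447, φ₂ = 1.1902, Δλ = -103.694° = -1.8098 rad.
Haversine: a = sin²(Δφ/2) + cos φ₁ cos φ₂ sin²(Δλ/2) = 0.4323 + (0.9702)(0.3715)(0.6184) = 0.65513.
Central angle c = 2·arcsin(√a) = 1.88625 rad.
Distance = R·c = 14932.5 × 1.8863 ≈ 28166 mi.

28166 mi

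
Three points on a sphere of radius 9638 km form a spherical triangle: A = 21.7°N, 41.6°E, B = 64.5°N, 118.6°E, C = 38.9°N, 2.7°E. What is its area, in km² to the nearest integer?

Side lengths (central angles): a = 1.1369, b = 0.6519, c = 1.1333 rad; semiperimeter s = 1.4610.
By l'Huilier's theorem, tan(E/4) = √[tan(s/2) tan((s−a)/2) tan((s−b)/2) tan((s−c)/2)], giving spherical excess E = 0.4060 rad.
Area = E·R² = 0.4060 × (9638)² ≈ 37709435 km².

37709435 km²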